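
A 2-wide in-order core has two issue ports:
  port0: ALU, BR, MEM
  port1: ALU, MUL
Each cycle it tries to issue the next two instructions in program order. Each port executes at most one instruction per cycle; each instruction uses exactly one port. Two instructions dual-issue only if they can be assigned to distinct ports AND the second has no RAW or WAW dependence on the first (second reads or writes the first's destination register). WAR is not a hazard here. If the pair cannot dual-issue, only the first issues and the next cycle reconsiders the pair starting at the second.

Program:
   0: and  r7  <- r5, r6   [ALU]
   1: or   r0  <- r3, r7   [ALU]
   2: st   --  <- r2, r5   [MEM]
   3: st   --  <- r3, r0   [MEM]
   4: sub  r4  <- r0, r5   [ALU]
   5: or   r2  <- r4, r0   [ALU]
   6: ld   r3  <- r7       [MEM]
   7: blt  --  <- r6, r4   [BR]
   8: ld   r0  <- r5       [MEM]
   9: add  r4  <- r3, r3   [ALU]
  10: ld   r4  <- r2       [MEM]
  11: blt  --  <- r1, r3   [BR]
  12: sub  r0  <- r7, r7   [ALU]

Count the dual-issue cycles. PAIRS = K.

c0: i0 and.ALU  RAW r7
c1: i1/i2 or.ALU st.MEM  pair
c2: i3/i4 st.MEM sub.ALU  pair
c3: i5/i6 or.ALU ld.MEM  pair
c4: i7 blt.BR  no-port BR/MEM
c5: i8/i9 ld.MEM add.ALU  pair
c6: i10 ld.MEM  no-port MEM/BR
c7: i11/i12 blt.BR sub.ALU  pair

PAIRS = 5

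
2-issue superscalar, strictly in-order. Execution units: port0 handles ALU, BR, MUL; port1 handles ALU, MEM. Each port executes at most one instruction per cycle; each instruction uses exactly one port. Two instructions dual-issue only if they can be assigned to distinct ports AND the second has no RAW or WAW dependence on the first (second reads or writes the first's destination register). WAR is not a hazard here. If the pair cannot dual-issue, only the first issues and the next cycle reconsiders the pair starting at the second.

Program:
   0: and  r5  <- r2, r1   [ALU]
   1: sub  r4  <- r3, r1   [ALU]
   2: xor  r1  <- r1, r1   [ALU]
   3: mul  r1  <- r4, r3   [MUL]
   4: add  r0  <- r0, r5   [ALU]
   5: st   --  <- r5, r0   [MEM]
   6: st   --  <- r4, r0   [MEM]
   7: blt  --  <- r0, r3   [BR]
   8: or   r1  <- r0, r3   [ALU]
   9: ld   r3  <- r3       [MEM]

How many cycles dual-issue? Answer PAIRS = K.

#0 head=0: and.ALU sub.ALU i0/i1 2-wide
#1 head=2: xor.ALU i2 WAW r1
#2 head=3: mul.MUL add.ALU i3/i4 2-wide
#3 head=5: st.MEM i5 no-port MEM/MEM
#4 head=6: st.MEM blt.BR i6/i7 2-wide
#5 head=8: or.ALU ld.MEM i8/i9 2-wide

PAIRS = 4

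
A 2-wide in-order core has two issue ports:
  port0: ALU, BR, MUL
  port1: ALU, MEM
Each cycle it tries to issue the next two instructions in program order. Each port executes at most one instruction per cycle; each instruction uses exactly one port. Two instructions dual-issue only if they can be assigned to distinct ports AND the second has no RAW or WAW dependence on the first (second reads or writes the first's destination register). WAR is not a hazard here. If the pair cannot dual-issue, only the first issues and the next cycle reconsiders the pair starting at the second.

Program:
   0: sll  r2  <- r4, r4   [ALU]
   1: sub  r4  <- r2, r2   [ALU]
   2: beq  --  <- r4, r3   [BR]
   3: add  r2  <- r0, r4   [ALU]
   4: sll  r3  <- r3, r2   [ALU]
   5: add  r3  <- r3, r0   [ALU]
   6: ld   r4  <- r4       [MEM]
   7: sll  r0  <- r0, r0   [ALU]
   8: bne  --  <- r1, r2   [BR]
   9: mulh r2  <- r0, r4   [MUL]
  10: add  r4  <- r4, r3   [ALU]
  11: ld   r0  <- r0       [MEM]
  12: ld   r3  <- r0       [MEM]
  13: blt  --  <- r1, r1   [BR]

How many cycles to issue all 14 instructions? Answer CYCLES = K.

  cy0 -> i0 (sll) RAW r2
  cy1 -> i1 (sub) RAW r4
  cy2 -> i2&i3 (beq+add) 2-wide
  cy3 -> i4 (sll) RAW+WAW r3
  cy4 -> i5&i6 (add+ld) 2-wide
  cy5 -> i7&i8 (sll+bne) 2-wide
  cy6 -> i9&i10 (mulh+add) 2-wide
  cy7 -> i11 (ld) no-port MEM/MEM
  cy8 -> i12&i13 (ld+blt) 2-wide

CYCLES = 9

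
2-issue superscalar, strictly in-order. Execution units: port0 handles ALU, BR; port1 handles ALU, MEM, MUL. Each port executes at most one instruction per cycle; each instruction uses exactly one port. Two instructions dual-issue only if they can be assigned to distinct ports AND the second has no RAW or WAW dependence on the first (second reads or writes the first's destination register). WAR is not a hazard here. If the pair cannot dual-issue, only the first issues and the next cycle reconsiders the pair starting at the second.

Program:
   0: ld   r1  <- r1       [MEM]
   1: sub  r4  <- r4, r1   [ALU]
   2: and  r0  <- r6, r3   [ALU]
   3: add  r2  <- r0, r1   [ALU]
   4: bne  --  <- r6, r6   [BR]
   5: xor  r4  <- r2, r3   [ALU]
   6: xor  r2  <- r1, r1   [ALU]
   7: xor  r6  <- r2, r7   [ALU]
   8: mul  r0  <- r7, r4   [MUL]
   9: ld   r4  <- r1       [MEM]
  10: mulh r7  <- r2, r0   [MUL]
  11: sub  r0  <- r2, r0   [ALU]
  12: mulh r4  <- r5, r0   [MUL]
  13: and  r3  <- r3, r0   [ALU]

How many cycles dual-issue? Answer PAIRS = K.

PAIRS = 6

t=0 i0:ld.MEM ; RAW r1
t=1 i1,i2:sub.ALU+and.ALU ; 2-wide
t=2 i3,i4:add.ALU+bne.BR ; 2-wide
t=3 i5,i6:xor.ALU+xor.ALU ; 2-wide
t=4 i7,i8:xor.ALU+mul.MUL ; 2-wide
t=5 i9:ld.MEM ; no-port MEM/MUL
t=6 i10,i11:mulh.MUL+sub.ALU ; 2-wide
t=7 i12,i13:mulh.MUL+and.ALU ; 2-wide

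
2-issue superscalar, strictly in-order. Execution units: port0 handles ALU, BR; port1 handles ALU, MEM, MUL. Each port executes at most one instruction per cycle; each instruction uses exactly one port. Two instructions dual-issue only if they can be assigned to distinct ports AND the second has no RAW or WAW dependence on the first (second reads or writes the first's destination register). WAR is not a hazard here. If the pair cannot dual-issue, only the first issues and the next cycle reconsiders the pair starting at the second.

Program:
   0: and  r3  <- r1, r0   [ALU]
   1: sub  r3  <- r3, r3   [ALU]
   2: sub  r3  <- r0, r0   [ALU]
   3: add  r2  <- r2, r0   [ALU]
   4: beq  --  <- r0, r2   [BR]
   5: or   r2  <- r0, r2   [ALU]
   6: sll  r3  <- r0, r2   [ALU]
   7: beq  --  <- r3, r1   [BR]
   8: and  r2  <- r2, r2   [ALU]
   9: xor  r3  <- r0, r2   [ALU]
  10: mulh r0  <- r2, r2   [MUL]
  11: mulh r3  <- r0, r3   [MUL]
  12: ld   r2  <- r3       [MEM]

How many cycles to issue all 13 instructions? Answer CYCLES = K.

#0 head=0: and.ALU i0 RAW+WAW r3
#1 head=1: sub.ALU i1 WAW r3
#2 head=2: sub.ALU;add.ALU i2,i3 pair
#3 head=4: beq.BR;or.ALU i4,i5 pair
#4 head=6: sll.ALU i6 RAW r3
#5 head=7: beq.BR;and.ALU i7,i8 pair
#6 head=9: xor.ALU;mulh.MUL i9,i10 pair
#7 head=11: mulh.MUL i11 no-port MUL/MEM
#8 head=12: ld.MEM i12 tail

CYCLES = 9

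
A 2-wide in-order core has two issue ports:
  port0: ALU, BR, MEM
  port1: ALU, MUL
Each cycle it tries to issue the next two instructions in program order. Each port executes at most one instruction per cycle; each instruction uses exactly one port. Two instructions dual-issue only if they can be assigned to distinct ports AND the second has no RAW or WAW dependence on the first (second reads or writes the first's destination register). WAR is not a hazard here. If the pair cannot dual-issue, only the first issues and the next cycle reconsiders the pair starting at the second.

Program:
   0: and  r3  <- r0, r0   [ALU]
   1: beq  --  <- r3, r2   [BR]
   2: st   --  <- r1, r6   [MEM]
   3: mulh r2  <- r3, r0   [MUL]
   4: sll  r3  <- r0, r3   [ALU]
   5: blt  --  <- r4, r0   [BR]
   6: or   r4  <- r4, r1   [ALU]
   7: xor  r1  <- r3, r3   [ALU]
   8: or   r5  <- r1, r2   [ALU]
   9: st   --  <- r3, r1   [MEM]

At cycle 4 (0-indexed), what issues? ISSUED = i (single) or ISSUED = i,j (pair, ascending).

ISSUED = 6,7

c0: i0 and  RAW r3
c1: i1 beq  no-port BR/MEM
c2: i2+i3 st mulh  2-wide
c3: i4+i5 sll blt  2-wide
c4: i6+i7 or xor  2-wide
c5: i8+i9 or st  2-wide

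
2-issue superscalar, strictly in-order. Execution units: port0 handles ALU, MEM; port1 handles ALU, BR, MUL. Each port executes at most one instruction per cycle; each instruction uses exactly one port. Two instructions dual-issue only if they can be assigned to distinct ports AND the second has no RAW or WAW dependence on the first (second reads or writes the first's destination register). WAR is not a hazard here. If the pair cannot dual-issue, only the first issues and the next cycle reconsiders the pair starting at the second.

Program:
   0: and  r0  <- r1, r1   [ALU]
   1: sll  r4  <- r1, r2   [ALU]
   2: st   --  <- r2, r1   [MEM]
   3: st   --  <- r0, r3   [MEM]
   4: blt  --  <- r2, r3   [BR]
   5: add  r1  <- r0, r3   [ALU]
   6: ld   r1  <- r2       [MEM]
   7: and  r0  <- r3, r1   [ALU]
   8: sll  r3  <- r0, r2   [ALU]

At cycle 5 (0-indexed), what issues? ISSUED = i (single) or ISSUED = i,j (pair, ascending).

c0: i0&i1 and.ALU+sll.ALU  pair
c1: i2 st.MEM  no-port MEM/MEM
c2: i3&i4 st.MEM+blt.BR  pair
c3: i5 add.ALU  WAW r1
c4: i6 ld.MEM  RAW r1
c5: i7 and.ALU  RAW r0
c6: i8 sll.ALU  tail

ISSUED = 7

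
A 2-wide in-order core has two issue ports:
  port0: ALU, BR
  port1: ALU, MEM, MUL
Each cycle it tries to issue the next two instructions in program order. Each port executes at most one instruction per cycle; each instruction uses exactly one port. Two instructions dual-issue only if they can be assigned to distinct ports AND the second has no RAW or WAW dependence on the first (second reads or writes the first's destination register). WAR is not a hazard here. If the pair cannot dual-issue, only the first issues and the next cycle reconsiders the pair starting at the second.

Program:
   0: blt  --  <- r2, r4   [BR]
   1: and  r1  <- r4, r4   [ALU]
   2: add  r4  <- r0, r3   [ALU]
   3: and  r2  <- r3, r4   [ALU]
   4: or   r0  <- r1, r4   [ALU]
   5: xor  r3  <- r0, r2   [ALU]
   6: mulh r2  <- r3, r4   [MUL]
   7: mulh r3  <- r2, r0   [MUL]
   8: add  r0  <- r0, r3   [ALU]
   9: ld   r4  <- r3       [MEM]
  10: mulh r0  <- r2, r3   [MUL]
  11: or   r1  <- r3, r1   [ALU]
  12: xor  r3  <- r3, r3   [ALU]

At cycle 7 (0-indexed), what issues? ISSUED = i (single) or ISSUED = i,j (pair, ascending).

t=0 i0/i1:blt.BR+and.ALU ; pair
t=1 i2:add.ALU ; RAW r4
t=2 i3/i4:and.ALU+or.ALU ; pair
t=3 i5:xor.ALU ; RAW r3
t=4 i6:mulh.MUL ; no-port MUL/MUL
t=5 i7:mulh.MUL ; RAW r3
t=6 i8/i9:add.ALU+ld.MEM ; pair
t=7 i10/i11:mulh.MUL+or.ALU ; pair
t=8 i12:xor.ALU ; tail

ISSUED = 10,11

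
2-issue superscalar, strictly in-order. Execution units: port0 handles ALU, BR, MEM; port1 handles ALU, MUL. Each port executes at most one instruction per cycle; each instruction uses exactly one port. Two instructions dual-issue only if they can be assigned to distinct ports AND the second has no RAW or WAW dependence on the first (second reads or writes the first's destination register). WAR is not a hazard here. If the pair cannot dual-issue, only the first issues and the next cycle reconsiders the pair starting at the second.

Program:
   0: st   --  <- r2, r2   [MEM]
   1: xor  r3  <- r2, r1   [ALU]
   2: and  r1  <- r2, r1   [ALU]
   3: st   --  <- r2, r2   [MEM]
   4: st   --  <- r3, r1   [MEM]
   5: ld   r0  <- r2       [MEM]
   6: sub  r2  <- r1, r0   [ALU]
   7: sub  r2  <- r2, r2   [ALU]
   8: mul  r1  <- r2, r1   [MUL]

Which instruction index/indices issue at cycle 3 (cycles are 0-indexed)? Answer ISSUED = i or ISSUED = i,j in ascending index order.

c0: i0/i1 st+xor  2-wide
c1: i2/i3 and+st  2-wide
c2: i4 st  no-port MEM/MEM
c3: i5 ld  RAW r0
c4: i6 sub  RAW+WAW r2
c5: i7 sub  RAW r2
c6: i8 mul  tail

ISSUED = 5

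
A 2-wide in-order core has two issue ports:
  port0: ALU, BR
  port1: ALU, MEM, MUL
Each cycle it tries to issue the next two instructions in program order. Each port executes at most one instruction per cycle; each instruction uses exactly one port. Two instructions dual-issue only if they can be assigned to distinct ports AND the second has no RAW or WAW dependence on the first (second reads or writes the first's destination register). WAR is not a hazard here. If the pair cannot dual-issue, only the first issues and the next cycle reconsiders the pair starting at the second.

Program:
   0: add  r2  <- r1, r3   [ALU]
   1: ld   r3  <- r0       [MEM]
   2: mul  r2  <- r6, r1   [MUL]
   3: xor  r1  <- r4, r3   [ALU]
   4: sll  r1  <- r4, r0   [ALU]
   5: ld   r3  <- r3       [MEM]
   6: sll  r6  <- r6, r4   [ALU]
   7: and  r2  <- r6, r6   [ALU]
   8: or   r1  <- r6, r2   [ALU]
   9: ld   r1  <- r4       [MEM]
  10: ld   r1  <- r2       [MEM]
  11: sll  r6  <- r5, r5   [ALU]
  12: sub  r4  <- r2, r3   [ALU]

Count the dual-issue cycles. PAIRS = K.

0. add;ld @i0/i1  | dual
1. mul;xor @i2/i3  | dual
2. sll;ld @i4/i5  | dual
3. sll @i6  | RAW r6
4. and @i7  | RAW r2
5. or @i8  | WAW r1
6. ld @i9  | no-port MEM/MEM
7. ld;sll @i10/i11  | dual
8. sub @i12  | tail

PAIRS = 4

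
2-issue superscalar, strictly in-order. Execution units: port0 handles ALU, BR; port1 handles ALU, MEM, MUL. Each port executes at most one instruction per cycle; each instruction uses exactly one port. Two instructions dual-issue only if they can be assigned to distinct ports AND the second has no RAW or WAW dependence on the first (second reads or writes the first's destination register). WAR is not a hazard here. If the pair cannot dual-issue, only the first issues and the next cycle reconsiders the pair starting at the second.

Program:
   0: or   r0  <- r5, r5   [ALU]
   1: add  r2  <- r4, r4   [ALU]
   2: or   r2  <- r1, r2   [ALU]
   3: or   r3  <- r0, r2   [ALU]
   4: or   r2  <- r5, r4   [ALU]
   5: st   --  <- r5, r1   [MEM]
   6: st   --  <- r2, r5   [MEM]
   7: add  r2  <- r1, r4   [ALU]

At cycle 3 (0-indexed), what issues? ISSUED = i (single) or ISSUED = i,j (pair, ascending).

#0 head=0: or/add i0+i1 pair
#1 head=2: or i2 RAW r2
#2 head=3: or/or i3+i4 pair
#3 head=5: st i5 no-port MEM/MEM
#4 head=6: st/add i6+i7 pair

ISSUED = 5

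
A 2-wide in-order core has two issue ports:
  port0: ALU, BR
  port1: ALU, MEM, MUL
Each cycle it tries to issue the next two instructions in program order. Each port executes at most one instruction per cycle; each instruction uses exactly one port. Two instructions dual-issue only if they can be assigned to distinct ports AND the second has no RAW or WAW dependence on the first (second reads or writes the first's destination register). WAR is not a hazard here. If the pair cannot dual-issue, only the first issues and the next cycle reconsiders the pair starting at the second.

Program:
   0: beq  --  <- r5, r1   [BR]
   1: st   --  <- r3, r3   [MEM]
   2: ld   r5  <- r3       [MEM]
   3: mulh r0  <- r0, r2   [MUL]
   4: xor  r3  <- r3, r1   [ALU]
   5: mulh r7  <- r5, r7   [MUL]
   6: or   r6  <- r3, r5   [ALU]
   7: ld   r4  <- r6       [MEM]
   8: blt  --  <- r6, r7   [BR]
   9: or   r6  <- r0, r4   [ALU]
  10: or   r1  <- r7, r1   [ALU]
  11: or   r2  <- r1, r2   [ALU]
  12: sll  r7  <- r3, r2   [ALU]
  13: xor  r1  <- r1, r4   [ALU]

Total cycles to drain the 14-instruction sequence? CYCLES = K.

CYCLES = 8

c0: i0&i1 beq.BR st.MEM  pair
c1: i2 ld.MEM  no-port MEM/MUL
c2: i3&i4 mulh.MUL xor.ALU  pair
c3: i5&i6 mulh.MUL or.ALU  pair
c4: i7&i8 ld.MEM blt.BR  pair
c5: i9&i10 or.ALU or.ALU  pair
c6: i11 or.ALU  RAW r2
c7: i12&i13 sll.ALU xor.ALU  pair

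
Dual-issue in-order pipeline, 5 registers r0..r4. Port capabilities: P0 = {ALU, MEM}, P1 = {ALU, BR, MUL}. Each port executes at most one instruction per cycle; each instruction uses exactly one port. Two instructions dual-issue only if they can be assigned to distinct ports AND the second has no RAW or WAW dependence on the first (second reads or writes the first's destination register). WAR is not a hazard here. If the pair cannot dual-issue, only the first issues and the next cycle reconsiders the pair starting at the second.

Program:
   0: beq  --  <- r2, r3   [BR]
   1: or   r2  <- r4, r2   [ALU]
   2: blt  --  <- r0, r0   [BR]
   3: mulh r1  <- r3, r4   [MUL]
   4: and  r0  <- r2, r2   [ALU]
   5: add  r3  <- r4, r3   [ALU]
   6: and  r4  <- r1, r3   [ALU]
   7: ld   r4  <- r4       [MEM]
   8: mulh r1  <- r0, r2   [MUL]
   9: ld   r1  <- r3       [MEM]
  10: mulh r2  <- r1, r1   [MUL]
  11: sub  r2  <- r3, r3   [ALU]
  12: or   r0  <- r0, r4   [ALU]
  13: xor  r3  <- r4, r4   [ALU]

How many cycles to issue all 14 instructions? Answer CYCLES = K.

c0: i0/i1 beq.BR/or.ALU  2-wide
c1: i2 blt.BR  no-port BR/MUL
c2: i3/i4 mulh.MUL/and.ALU  2-wide
c3: i5 add.ALU  RAW r3
c4: i6 and.ALU  RAW+WAW r4
c5: i7/i8 ld.MEM/mulh.MUL  2-wide
c6: i9 ld.MEM  RAW r1
c7: i10 mulh.MUL  WAW r2
c8: i11/i12 sub.ALU/or.ALU  2-wide
c9: i13 xor.ALU  tail

CYCLES = 10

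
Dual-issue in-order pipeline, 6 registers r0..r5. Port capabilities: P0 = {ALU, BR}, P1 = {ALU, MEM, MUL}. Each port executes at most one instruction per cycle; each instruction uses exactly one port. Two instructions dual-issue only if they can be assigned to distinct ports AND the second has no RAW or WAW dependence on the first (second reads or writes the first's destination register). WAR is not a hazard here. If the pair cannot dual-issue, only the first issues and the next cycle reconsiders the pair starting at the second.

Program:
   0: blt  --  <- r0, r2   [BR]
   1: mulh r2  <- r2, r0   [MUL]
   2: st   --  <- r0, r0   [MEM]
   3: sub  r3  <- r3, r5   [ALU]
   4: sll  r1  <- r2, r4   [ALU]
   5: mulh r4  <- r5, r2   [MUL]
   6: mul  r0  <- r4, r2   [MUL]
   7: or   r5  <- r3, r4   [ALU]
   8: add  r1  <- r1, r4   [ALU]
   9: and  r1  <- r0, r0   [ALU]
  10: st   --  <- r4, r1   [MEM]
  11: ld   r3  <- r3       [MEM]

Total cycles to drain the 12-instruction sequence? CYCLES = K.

CYCLES = 8

0. blt mulh @i0/i1  | dual
1. st sub @i2/i3  | dual
2. sll mulh @i4/i5  | dual
3. mul or @i6/i7  | dual
4. add @i8  | WAW r1
5. and @i9  | RAW r1
6. st @i10  | no-port MEM/MEM
7. ld @i11  | tail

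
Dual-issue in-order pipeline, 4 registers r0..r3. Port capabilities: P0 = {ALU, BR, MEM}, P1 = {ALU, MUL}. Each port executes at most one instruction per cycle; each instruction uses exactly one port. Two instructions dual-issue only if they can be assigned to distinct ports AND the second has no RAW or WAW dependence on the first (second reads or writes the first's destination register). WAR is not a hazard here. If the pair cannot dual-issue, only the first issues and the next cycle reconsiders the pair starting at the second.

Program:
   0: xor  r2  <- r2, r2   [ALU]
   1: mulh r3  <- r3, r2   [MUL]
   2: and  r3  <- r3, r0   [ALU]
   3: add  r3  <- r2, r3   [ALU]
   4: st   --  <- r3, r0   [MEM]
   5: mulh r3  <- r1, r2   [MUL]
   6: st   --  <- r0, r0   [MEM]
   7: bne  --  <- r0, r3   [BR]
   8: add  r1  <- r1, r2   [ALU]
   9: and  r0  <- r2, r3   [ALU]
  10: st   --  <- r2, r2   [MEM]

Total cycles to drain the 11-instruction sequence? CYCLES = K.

CYCLES = 8

#0 head=0: xor.ALU i0 RAW r2
#1 head=1: mulh.MUL i1 RAW+WAW r3
#2 head=2: and.ALU i2 RAW+WAW r3
#3 head=3: add.ALU i3 RAW r3
#4 head=4: st.MEM mulh.MUL i4/i5 pair
#5 head=6: st.MEM i6 no-port MEM/BR
#6 head=7: bne.BR add.ALU i7/i8 pair
#7 head=9: and.ALU st.MEM i9/i10 pair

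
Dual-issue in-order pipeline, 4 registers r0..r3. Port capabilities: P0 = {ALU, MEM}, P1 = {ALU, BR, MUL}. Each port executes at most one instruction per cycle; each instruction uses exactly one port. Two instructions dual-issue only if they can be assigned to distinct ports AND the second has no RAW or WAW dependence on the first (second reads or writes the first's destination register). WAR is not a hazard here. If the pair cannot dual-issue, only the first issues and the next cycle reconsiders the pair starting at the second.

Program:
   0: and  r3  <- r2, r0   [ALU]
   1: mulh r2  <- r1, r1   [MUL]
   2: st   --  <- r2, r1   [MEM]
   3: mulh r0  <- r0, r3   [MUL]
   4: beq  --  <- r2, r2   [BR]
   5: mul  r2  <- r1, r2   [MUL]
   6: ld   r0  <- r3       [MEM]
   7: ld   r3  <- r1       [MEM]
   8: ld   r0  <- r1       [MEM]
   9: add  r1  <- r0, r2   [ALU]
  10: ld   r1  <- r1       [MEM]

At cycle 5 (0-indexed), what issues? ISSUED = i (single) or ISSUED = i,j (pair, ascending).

ISSUED = 8

  cy0 -> i0&i1 (and;mulh) pair
  cy1 -> i2&i3 (st;mulh) pair
  cy2 -> i4 (beq) no-port BR/MUL
  cy3 -> i5&i6 (mul;ld) pair
  cy4 -> i7 (ld) no-port MEM/MEM
  cy5 -> i8 (ld) RAW r0
  cy6 -> i9 (add) RAW+WAW r1
  cy7 -> i10 (ld) tail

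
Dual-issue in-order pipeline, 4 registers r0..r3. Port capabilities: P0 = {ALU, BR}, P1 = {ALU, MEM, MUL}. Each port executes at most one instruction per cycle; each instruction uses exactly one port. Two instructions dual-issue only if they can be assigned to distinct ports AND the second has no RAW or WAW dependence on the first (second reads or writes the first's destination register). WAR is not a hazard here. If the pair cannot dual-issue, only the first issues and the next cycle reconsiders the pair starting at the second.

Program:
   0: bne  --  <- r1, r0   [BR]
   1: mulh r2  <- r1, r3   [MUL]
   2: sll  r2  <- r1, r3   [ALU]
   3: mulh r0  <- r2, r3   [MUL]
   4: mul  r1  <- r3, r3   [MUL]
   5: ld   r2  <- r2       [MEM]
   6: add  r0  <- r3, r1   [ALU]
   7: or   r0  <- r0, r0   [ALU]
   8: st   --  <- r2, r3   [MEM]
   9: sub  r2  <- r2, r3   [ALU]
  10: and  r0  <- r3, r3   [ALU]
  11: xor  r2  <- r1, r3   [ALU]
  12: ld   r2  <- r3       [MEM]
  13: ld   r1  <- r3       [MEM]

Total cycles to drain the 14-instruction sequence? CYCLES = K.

CYCLES = 10

0. bne.BR mulh.MUL @i0&i1  | pair
1. sll.ALU @i2  | RAW r2
2. mulh.MUL @i3  | no-port MUL/MUL
3. mul.MUL @i4  | no-port MUL/MEM
4. ld.MEM add.ALU @i5&i6  | pair
5. or.ALU st.MEM @i7&i8  | pair
6. sub.ALU and.ALU @i9&i10  | pair
7. xor.ALU @i11  | WAW r2
8. ld.MEM @i12  | no-port MEM/MEM
9. ld.MEM @i13  | tail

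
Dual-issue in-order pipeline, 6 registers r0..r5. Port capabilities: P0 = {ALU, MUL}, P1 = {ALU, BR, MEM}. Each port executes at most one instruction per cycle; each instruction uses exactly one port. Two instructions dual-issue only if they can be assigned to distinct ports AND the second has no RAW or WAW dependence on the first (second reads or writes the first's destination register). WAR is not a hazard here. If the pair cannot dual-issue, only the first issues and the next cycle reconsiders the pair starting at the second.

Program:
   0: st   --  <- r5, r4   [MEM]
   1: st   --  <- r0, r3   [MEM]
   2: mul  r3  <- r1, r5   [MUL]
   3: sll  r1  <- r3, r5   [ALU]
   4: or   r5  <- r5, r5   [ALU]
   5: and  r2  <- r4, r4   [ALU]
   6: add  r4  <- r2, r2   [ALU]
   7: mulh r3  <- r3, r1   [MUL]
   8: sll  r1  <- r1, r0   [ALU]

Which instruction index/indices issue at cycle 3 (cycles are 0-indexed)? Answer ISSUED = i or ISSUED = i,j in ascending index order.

ISSUED = 5

c0: i0 st  no-port MEM/MEM
c1: i1/i2 st/mul  pair
c2: i3/i4 sll/or  pair
c3: i5 and  RAW r2
c4: i6/i7 add/mulh  pair
c5: i8 sll  tail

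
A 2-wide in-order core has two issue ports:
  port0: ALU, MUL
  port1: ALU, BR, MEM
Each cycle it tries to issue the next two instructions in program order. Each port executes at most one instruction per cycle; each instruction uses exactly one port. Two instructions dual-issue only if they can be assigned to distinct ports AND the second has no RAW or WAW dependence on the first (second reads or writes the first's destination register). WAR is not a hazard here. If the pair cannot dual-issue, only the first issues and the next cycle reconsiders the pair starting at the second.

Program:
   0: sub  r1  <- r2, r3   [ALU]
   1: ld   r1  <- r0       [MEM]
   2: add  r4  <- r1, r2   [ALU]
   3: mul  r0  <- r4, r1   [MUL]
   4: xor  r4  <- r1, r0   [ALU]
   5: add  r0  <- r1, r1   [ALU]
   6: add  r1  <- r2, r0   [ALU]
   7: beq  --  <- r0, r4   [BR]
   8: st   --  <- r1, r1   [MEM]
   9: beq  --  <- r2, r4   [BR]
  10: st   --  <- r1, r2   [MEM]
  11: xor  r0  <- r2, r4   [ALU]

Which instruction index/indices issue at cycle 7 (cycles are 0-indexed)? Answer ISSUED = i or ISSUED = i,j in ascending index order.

ISSUED = 9

  cy0 -> i0 (sub) WAW r1
  cy1 -> i1 (ld) RAW r1
  cy2 -> i2 (add) RAW r4
  cy3 -> i3 (mul) RAW r0
  cy4 -> i4&i5 (xor add) pair
  cy5 -> i6&i7 (add beq) pair
  cy6 -> i8 (st) no-port MEM/BR
  cy7 -> i9 (beq) no-port BR/MEM
  cy8 -> i10&i11 (st xor) pair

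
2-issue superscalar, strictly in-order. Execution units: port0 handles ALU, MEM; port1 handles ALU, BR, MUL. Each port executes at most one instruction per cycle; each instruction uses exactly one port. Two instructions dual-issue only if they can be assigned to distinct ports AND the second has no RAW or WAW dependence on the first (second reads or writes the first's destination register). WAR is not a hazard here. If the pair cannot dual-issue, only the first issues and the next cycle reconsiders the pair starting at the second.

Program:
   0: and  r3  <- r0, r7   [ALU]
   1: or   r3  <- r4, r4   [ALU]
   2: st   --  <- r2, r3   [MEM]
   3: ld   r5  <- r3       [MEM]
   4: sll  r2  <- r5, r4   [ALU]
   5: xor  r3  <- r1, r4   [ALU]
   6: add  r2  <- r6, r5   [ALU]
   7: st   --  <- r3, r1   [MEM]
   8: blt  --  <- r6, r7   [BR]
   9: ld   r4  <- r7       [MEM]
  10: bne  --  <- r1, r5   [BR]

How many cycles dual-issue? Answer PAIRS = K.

PAIRS = 3

#0 head=0: and.ALU i0 WAW r3
#1 head=1: or.ALU i1 RAW r3
#2 head=2: st.MEM i2 no-port MEM/MEM
#3 head=3: ld.MEM i3 RAW r5
#4 head=4: sll.ALU+xor.ALU i4+i5 2-wide
#5 head=6: add.ALU+st.MEM i6+i7 2-wide
#6 head=8: blt.BR+ld.MEM i8+i9 2-wide
#7 head=10: bne.BR i10 tail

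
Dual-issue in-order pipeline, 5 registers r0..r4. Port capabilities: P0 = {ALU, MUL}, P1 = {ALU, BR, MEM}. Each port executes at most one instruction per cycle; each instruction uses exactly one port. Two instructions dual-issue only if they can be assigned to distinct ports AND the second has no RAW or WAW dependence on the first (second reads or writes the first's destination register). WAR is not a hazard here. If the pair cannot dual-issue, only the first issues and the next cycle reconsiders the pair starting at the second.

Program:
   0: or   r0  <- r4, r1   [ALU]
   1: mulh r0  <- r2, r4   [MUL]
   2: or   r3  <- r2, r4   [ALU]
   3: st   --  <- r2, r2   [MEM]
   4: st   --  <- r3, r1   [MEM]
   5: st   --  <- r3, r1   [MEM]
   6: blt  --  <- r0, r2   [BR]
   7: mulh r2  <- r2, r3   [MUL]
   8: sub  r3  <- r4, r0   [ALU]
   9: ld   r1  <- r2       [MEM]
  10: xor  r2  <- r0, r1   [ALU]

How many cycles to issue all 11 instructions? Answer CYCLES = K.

0. or.ALU @i0  | WAW r0
1. mulh.MUL or.ALU @i1&i2  | 2-wide
2. st.MEM @i3  | no-port MEM/MEM
3. st.MEM @i4  | no-port MEM/MEM
4. st.MEM @i5  | no-port MEM/BR
5. blt.BR mulh.MUL @i6&i7  | 2-wide
6. sub.ALU ld.MEM @i8&i9  | 2-wide
7. xor.ALU @i10  | tail

CYCLES = 8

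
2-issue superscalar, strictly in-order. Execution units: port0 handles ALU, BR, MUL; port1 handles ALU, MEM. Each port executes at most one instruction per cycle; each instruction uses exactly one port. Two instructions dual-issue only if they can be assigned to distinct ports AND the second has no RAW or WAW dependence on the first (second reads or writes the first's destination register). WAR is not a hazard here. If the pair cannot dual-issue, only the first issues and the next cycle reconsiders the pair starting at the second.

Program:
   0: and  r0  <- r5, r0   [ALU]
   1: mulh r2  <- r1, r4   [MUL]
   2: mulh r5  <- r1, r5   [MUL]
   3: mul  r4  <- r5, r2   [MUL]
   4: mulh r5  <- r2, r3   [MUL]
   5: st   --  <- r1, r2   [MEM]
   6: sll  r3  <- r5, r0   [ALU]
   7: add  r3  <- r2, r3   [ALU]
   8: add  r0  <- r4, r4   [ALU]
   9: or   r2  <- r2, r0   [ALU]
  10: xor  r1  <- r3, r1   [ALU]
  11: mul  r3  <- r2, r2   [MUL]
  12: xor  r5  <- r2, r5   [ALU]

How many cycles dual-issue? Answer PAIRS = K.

[0] i0/i1  and.ALU+mulh.MUL  -- dual
[1] i2  mulh.MUL  -- no-port MUL/MUL
[2] i3  mul.MUL  -- no-port MUL/MUL
[3] i4/i5  mulh.MUL+st.MEM  -- dual
[4] i6  sll.ALU  -- RAW+WAW r3
[5] i7/i8  add.ALU+add.ALU  -- dual
[6] i9/i10  or.ALU+xor.ALU  -- dual
[7] i11/i12  mul.MUL+xor.ALU  -- dual

PAIRS = 5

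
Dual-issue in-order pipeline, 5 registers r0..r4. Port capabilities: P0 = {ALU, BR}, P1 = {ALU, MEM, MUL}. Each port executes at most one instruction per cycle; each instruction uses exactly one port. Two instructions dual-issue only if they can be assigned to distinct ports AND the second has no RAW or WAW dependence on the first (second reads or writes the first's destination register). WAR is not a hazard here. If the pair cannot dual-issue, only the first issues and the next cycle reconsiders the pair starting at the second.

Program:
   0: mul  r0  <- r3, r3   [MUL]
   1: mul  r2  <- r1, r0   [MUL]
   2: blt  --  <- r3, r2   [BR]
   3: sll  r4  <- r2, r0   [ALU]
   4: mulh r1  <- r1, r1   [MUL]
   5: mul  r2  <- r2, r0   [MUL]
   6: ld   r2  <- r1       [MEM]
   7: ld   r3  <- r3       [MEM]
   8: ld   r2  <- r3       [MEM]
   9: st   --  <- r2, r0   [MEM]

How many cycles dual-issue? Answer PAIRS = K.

PAIRS = 1

c0: i0 mul  no-port MUL/MUL
c1: i1 mul  RAW r2
c2: i2&i3 blt sll  dual
c3: i4 mulh  no-port MUL/MUL
c4: i5 mul  no-port MUL/MEM
c5: i6 ld  no-port MEM/MEM
c6: i7 ld  no-port MEM/MEM
c7: i8 ld  no-port MEM/MEM
c8: i9 st  tail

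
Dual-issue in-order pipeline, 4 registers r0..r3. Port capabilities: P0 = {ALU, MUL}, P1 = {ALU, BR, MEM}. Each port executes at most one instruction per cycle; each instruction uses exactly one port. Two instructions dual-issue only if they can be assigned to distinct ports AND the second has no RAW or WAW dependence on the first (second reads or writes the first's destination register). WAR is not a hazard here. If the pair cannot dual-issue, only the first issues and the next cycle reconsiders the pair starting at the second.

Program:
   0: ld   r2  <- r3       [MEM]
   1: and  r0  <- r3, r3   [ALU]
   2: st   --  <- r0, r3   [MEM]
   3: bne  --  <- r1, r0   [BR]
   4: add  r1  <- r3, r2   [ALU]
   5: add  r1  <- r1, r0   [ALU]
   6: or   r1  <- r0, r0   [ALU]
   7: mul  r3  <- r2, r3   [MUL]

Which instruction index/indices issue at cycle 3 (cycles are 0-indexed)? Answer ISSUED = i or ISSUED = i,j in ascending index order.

0. ld/and @i0,i1  | pair
1. st @i2  | no-port MEM/BR
2. bne/add @i3,i4  | pair
3. add @i5  | WAW r1
4. or/mul @i6,i7  | pair

ISSUED = 5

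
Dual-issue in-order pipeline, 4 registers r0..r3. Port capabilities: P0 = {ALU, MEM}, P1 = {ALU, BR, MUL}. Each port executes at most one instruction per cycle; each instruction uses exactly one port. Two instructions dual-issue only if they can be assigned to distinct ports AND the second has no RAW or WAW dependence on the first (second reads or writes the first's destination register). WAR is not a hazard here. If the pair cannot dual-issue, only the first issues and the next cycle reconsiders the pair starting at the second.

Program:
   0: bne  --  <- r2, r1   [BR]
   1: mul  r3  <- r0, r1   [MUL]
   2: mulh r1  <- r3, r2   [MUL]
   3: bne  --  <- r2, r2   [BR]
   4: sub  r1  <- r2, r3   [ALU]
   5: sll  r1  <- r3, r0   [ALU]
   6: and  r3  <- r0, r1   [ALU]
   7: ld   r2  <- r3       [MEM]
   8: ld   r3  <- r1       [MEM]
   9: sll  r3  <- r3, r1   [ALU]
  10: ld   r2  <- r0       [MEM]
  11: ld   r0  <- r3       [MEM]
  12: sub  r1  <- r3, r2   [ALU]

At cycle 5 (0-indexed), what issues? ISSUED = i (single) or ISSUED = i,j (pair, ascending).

c0: i0 bne  no-port BR/MUL
c1: i1 mul  no-port MUL/MUL
c2: i2 mulh  no-port MUL/BR
c3: i3,i4 bne sub  dual
c4: i5 sll  RAW r1
c5: i6 and  RAW r3
c6: i7 ld  no-port MEM/MEM
c7: i8 ld  RAW+WAW r3
c8: i9,i10 sll ld  dual
c9: i11,i12 ld sub  dual

ISSUED = 6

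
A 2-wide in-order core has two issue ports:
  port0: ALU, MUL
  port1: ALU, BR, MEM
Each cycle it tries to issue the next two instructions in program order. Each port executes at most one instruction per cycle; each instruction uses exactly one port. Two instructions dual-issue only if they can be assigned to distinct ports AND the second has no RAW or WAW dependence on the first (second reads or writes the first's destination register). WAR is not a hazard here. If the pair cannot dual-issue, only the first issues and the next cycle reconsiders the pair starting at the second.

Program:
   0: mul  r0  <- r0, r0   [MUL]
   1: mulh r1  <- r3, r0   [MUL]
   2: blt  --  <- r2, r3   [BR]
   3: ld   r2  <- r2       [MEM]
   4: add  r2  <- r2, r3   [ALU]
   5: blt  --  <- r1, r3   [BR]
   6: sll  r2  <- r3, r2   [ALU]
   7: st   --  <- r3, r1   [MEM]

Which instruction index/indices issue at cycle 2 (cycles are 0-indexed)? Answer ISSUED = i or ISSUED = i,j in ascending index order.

ISSUED = 3

0. mul.MUL @i0  | no-port MUL/MUL
1. mulh.MUL;blt.BR @i1+i2  | 2-wide
2. ld.MEM @i3  | RAW+WAW r2
3. add.ALU;blt.BR @i4+i5  | 2-wide
4. sll.ALU;st.MEM @i6+i7  | 2-wide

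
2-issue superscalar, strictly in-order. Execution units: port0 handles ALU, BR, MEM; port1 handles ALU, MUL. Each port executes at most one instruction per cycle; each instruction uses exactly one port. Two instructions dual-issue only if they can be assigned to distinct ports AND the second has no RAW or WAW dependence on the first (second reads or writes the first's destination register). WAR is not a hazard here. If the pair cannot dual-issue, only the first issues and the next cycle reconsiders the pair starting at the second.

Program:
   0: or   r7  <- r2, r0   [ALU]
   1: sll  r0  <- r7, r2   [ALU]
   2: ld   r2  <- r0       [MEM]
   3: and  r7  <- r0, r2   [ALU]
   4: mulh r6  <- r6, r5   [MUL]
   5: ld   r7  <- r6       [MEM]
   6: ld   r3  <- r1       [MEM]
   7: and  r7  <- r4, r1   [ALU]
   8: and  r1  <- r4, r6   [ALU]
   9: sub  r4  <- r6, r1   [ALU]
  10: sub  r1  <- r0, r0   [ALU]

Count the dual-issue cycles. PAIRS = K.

PAIRS = 3

[0] i0  or  -- RAW r7
[1] i1  sll  -- RAW r0
[2] i2  ld  -- RAW r2
[3] i3&i4  and/mulh  -- 2-wide
[4] i5  ld  -- no-port MEM/MEM
[5] i6&i7  ld/and  -- 2-wide
[6] i8  and  -- RAW r1
[7] i9&i10  sub/sub  -- 2-wide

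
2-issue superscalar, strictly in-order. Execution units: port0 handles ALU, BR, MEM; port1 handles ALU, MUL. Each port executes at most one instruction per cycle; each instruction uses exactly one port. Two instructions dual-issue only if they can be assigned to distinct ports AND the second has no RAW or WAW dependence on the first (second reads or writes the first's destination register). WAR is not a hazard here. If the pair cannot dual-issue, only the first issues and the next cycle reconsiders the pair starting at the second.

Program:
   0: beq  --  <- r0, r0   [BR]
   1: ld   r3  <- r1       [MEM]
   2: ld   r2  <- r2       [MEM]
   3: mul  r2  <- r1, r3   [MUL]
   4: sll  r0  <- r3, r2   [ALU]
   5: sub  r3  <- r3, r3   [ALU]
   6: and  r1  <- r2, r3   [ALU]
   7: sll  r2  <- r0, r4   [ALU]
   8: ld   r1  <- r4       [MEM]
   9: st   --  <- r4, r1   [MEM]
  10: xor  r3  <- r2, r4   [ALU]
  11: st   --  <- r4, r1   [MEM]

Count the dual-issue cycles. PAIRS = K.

PAIRS = 3

t=0 i0:beq.BR ; no-port BR/MEM
t=1 i1:ld.MEM ; no-port MEM/MEM
t=2 i2:ld.MEM ; WAW r2
t=3 i3:mul.MUL ; RAW r2
t=4 i4+i5:sll.ALU;sub.ALU ; dual
t=5 i6+i7:and.ALU;sll.ALU ; dual
t=6 i8:ld.MEM ; no-port MEM/MEM
t=7 i9+i10:st.MEM;xor.ALU ; dual
t=8 i11:st.MEM ; tail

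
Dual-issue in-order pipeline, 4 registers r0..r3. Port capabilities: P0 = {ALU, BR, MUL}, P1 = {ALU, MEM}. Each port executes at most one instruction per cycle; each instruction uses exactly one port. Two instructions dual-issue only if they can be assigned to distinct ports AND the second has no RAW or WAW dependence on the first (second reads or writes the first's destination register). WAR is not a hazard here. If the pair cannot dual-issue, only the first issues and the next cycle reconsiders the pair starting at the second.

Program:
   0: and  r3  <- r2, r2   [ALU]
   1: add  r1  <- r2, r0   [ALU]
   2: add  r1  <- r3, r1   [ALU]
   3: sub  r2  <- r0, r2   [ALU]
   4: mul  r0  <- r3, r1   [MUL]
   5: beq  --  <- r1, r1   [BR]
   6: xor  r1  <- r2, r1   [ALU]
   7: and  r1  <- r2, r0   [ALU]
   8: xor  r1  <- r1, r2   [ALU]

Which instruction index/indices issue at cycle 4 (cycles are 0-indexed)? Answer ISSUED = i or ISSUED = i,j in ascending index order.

ISSUED = 7

[0] i0+i1  and.ALU;add.ALU  -- pair
[1] i2+i3  add.ALU;sub.ALU  -- pair
[2] i4  mul.MUL  -- no-port MUL/BR
[3] i5+i6  beq.BR;xor.ALU  -- pair
[4] i7  and.ALU  -- RAW+WAW r1
[5] i8  xor.ALU  -- tail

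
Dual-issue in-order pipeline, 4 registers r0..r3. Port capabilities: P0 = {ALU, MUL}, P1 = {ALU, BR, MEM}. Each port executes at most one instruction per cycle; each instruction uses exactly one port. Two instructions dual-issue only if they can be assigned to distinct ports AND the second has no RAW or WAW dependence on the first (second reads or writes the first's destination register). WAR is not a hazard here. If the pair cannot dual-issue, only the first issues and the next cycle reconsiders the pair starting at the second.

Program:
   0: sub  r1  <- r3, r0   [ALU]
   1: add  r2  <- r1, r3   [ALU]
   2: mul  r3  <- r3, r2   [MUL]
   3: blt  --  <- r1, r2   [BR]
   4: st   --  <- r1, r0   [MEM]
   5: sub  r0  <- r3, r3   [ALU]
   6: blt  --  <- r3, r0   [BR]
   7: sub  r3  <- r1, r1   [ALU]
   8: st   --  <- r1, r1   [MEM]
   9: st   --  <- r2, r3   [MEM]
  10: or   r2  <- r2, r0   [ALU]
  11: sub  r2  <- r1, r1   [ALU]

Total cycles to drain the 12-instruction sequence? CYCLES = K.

CYCLES = 8

c0: i0 sub  RAW r1
c1: i1 add  RAW r2
c2: i2+i3 mul+blt  dual
c3: i4+i5 st+sub  dual
c4: i6+i7 blt+sub  dual
c5: i8 st  no-port MEM/MEM
c6: i9+i10 st+or  dual
c7: i11 sub  tail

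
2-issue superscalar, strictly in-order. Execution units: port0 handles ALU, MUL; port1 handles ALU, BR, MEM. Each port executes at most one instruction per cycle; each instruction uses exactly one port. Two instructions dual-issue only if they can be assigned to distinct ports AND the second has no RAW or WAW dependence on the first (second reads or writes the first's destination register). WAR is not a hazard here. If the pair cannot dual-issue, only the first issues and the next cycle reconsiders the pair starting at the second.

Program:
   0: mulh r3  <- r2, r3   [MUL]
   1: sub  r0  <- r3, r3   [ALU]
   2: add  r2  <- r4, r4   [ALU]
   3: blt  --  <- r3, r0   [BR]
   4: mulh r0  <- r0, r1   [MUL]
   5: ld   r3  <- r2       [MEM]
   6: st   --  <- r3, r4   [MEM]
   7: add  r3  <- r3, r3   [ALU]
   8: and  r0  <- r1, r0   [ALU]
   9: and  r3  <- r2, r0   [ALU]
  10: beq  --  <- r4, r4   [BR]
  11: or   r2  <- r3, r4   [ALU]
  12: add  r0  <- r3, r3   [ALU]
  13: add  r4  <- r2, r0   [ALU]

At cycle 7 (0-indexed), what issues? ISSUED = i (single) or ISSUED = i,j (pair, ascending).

#0 head=0: mulh i0 RAW r3
#1 head=1: sub/add i1/i2 dual
#2 head=3: blt/mulh i3/i4 dual
#3 head=5: ld i5 no-port MEM/MEM
#4 head=6: st/add i6/i7 dual
#5 head=8: and i8 RAW r0
#6 head=9: and/beq i9/i10 dual
#7 head=11: or/add i11/i12 dual
#8 head=13: add i13 tail

ISSUED = 11,12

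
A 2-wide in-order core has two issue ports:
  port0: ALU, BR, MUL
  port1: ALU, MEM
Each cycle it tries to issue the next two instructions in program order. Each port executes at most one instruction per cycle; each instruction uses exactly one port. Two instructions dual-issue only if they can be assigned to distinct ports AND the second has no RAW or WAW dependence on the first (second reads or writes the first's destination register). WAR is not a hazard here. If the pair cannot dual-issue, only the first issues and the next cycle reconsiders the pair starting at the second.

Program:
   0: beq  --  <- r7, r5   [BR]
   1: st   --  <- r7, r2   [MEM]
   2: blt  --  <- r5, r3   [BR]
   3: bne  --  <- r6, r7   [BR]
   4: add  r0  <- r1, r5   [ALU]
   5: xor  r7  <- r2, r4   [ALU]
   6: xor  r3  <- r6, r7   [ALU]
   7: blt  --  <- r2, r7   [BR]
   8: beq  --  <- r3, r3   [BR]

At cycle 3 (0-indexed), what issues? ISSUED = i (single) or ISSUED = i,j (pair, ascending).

ISSUED = 5

#0 head=0: beq;st i0+i1 pair
#1 head=2: blt i2 no-port BR/BR
#2 head=3: bne;add i3+i4 pair
#3 head=5: xor i5 RAW r7
#4 head=6: xor;blt i6+i7 pair
#5 head=8: beq i8 tail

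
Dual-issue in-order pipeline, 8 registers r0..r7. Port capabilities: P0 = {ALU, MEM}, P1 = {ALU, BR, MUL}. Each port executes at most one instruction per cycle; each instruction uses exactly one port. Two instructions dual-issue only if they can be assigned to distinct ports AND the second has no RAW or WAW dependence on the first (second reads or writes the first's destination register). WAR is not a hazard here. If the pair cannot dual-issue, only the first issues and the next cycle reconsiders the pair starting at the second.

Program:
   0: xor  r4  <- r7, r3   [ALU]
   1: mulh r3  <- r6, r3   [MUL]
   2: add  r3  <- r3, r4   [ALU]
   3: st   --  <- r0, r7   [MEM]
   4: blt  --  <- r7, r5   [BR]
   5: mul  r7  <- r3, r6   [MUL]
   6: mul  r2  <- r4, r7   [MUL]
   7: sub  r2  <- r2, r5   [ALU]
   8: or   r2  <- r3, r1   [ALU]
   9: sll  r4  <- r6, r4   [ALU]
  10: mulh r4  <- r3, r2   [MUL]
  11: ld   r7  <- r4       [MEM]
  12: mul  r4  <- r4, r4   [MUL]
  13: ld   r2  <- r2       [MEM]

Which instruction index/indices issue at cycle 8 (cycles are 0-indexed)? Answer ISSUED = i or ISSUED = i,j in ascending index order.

ISSUED = 11,12

#0 head=0: xor mulh i0+i1 pair
#1 head=2: add st i2+i3 pair
#2 head=4: blt i4 no-port BR/MUL
#3 head=5: mul i5 no-port MUL/MUL
#4 head=6: mul i6 RAW+WAW r2
#5 head=7: sub i7 WAW r2
#6 head=8: or sll i8+i9 pair
#7 head=10: mulh i10 RAW r4
#8 head=11: ld mul i11+i12 pair
#9 head=13: ld i13 tail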